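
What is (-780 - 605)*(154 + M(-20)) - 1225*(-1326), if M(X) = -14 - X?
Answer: 1402750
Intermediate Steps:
(-780 - 605)*(154 + M(-20)) - 1225*(-1326) = (-780 - 605)*(154 + (-14 - 1*(-20))) - 1225*(-1326) = -1385*(154 + (-14 + 20)) + 1624350 = -1385*(154 + 6) + 1624350 = -1385*160 + 1624350 = -221600 + 1624350 = 1402750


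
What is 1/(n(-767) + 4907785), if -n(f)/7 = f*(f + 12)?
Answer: 1/854190 ≈ 1.1707e-6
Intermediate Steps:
n(f) = -7*f*(12 + f) (n(f) = -7*f*(f + 12) = -7*f*(12 + f))
1/(n(-767) + 4907785) = 1/(-7*(-767)*(12 - 767) + 4907785) = 1/(-7*(-767)*(-755) + 4907785) = 1/(-4053595 + 4907785) = 1/854190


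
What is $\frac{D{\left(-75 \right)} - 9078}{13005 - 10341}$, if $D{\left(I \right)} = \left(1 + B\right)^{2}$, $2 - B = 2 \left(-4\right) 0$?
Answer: $- \frac{3023}{888} \approx -3.4043$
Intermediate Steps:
$B = 2$ ($B = 2 - 2 \left(-4\right) 0 = 2 - \left(-8\right) 0 = 2 - 0 = 2 + 0 = 2$)
$D{\left(I \right)} = 9$ ($D{\left(I \right)} = \left(1 + 2\right)^{2} = 3^{2} = 9$)
$\frac{D{\left(-75 \right)} - 9078}{13005 - 10341} = \frac{9 - 9078}{13005 - 10341} = - \frac{9069}{2664} = \left(-9069\right) \frac{1}{2664} = - \frac{3023}{888}$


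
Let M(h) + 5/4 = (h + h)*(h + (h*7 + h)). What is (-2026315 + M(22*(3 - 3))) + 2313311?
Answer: 1147979/4 ≈ 2.8700e+5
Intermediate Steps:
M(h) = -5/4 + 18*h² (M(h) = -5/4 + (h + h)*(h + (h*7 + h)) = -5/4 + (2*h)*(h + (7*h + h)) = -5/4 + (2*h)*(h + 8*h) = -5/4 + (2*h)*(9*h) = -5/4 + 18*h²)
(-2026315 + M(22*(3 - 3))) + 2313311 = (-2026315 + (-5/4 + 18*(22*(3 - 3))²)) + 2313311 = (-2026315 + (-5/4 + 18*(22*0)²)) + 2313311 = (-2026315 + (-5/4 + 18*0²)) + 2313311 = (-2026315 + (-5/4 + 18*0)) + 2313311 = (-2026315 + (-5/4 + 0)) + 2313311 = (-2026315 - 5/4) + 2313311 = -8105265/4 + 2313311 = 1147979/4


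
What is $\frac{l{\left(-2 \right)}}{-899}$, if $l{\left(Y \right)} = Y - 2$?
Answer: $\frac{4}{899} \approx 0.0044494$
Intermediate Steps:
$l{\left(Y \right)} = -2 + Y$
$\frac{l{\left(-2 \right)}}{-899} = \frac{-2 - 2}{-899} = \left(- \frac{1}{899}\right) \left(-4\right) = \frac{4}{899}$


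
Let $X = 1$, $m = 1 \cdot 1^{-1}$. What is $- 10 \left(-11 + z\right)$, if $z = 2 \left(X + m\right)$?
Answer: $70$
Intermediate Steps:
$m = 1$ ($m = 1 \cdot 1 = 1$)
$z = 4$ ($z = 2 \left(1 + 1\right) = 2 \cdot 2 = 4$)
$- 10 \left(-11 + z\right) = - 10 \left(-11 + 4\right) = \left(-10\right) \left(-7\right) = 70$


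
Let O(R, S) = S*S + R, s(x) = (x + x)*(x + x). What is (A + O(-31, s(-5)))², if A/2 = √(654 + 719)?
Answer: 99386453 + 39876*√1373 ≈ 1.0086e+8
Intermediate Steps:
s(x) = 4*x² (s(x) = (2*x)*(2*x) = 4*x²)
O(R, S) = R + S² (O(R, S) = S² + R = R + S²)
A = 2*√1373 (A = 2*√(654 + 719) = 2*√1373 ≈ 74.108)
(A + O(-31, s(-5)))² = (2*√1373 + (-31 + (4*(-5)²)²))² = (2*√1373 + (-31 + (4*25)²))² = (2*√1373 + (-31 + 100²))² = (2*√1373 + (-31 + 10000))² = (2*√1373 + 9969)² = (9969 + 2*√1373)²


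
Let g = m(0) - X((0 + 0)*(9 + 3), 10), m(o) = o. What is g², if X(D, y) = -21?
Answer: 441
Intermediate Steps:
g = 21 (g = 0 - 1*(-21) = 0 + 21 = 21)
g² = 21² = 441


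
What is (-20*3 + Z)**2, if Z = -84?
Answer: 20736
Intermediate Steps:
(-20*3 + Z)**2 = (-20*3 - 84)**2 = (-60 - 84)**2 = (-144)**2 = 20736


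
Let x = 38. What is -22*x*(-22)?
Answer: 18392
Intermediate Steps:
-22*x*(-22) = -22*38*(-22) = -836*(-22) = -1*(-18392) = 18392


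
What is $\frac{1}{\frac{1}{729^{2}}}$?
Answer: $531441$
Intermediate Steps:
$\frac{1}{\frac{1}{729^{2}}} = \frac{1}{\frac{1}{531441}} = 531441$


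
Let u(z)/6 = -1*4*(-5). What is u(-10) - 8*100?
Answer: -680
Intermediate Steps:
u(z) = 120 (u(z) = 6*(-1*4*(-5)) = 6*(-4*(-5)) = 6*20 = 120)
u(-10) - 8*100 = 120 - 8*100 = 120 - 800 = -680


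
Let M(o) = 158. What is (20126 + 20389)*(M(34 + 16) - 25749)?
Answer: -1036819365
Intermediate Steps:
(20126 + 20389)*(M(34 + 16) - 25749) = (20126 + 20389)*(158 - 25749) = 40515*(-25591) = -1036819365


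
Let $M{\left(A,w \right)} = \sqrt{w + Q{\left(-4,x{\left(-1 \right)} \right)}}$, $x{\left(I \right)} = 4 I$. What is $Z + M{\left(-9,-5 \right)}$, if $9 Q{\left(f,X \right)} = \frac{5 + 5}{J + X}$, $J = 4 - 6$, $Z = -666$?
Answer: $-666 + \frac{2 i \sqrt{105}}{9} \approx -666.0 + 2.2771 i$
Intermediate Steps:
$J = -2$ ($J = 4 - 6 = -2$)
$Q{\left(f,X \right)} = \frac{10}{9 \left(-2 + X\right)}$ ($Q{\left(f,X \right)} = \frac{\left(5 + 5\right) \frac{1}{-2 + X}}{9} = \frac{10 \frac{1}{-2 + X}}{9} = \frac{10}{9 \left(-2 + X\right)}$)
$M{\left(A,w \right)} = \sqrt{- \frac{5}{27} + w}$ ($M{\left(A,w \right)} = \sqrt{w + \frac{10}{9 \left(-2 + 4 \left(-1\right)\right)}} = \sqrt{w + \frac{10}{9 \left(-2 - 4\right)}} = \sqrt{w + \frac{10}{9 \left(-6\right)}} = \sqrt{w + \frac{10}{9} \left(- \frac{1}{6}\right)} = \sqrt{w - \frac{5}{27}} = \sqrt{- \frac{5}{27} + w}$)
$Z + M{\left(-9,-5 \right)} = -666 + \frac{\sqrt{-15 + 81 \left(-5\right)}}{9} = -666 + \frac{\sqrt{-15 - 405}}{9} = -666 + \frac{\sqrt{-420}}{9} = -666 + \frac{2 i \sqrt{105}}{9}$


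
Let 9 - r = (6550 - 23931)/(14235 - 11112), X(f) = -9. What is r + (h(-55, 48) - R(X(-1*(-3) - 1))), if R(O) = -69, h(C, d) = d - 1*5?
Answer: 395264/3123 ≈ 126.57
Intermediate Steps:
h(C, d) = -5 + d (h(C, d) = d - 5 = -5 + d)
r = 45488/3123 (r = 9 - (6550 - 23931)/(14235 - 11112) = 9 - (-17381)/3123 = 9 - 1*(-17381/3123) = 9 + 17381/3123 = 45488/3123 ≈ 14.565)
r + (h(-55, 48) - R(X(-1*(-3) - 1))) = 45488/3123 + ((-5 + 48) - 1*(-69)) = 45488/3123 + (43 + 69) = 45488/3123 + 112 = 395264/3123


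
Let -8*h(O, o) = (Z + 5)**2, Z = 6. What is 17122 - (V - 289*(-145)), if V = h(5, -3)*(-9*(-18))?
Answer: -89331/4 ≈ -22333.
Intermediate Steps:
h(O, o) = -121/8 (h(O, o) = -(6 + 5)**2/8 = -1/8*11**2 = -1/8*121 = -121/8)
V = -9801/4 (V = -(-1089)*(-18)/8 = -121/8*162 = -9801/4 ≈ -2450.3)
17122 - (V - 289*(-145)) = 17122 - (-9801/4 - 289*(-145)) = 17122 - (-9801/4 + 41905) = 17122 - 1*157819/4 = 17122 - 157819/4 = -89331/4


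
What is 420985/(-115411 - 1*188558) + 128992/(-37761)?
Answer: -6122931537/1275352601 ≈ -4.8010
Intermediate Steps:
420985/(-115411 - 1*188558) + 128992/(-37761) = 420985/(-115411 - 188558) + 128992*(-1/37761) = 420985/(-303969) - 128992/37761 = 420985*(-1/303969) - 128992/37761 = -420985/303969 - 128992/37761 = -6122931537/1275352601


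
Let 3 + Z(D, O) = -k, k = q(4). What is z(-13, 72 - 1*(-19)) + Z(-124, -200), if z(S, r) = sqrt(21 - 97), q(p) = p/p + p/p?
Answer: -5 + 2*I*sqrt(19) ≈ -5.0 + 8.7178*I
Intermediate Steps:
q(p) = 2 (q(p) = 1 + 1 = 2)
k = 2
Z(D, O) = -5 (Z(D, O) = -3 - 1*2 = -3 - 2 = -5)
z(S, r) = 2*I*sqrt(19) (z(S, r) = sqrt(-76) = 2*I*sqrt(19))
z(-13, 72 - 1*(-19)) + Z(-124, -200) = 2*I*sqrt(19) - 5 = -5 + 2*I*sqrt(19)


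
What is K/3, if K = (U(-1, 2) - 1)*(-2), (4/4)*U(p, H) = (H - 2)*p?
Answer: ⅔ ≈ 0.66667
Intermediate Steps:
U(p, H) = p*(-2 + H) (U(p, H) = (H - 2)*p = (-2 + H)*p = p*(-2 + H))
K = 2 (K = (-(-2 + 2) - 1)*(-2) = (-1*0 - 1)*(-2) = (0 - 1)*(-2) = -1*(-2) = 2)
K/3 = 2/3 = (⅓)*2 = ⅔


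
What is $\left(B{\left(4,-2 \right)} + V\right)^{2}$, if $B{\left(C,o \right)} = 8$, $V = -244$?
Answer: $55696$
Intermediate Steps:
$\left(B{\left(4,-2 \right)} + V\right)^{2} = \left(8 - 244\right)^{2} = \left(-236\right)^{2} = 55696$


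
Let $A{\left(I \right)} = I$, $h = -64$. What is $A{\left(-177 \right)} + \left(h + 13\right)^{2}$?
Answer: $2424$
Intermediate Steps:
$A{\left(-177 \right)} + \left(h + 13\right)^{2} = -177 + \left(-64 + 13\right)^{2} = -177 + \left(-51\right)^{2} = -177 + 2601 = 2424$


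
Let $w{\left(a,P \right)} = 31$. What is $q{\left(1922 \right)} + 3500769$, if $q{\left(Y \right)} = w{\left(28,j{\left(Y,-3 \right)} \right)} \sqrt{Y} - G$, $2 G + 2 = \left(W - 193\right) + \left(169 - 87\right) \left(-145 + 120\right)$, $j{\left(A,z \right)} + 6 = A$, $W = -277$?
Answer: $3502030 + 961 \sqrt{2} \approx 3.5034 \cdot 10^{6}$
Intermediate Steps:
$j{\left(A,z \right)} = -6 + A$
$G = -1261$ ($G = -1 + \frac{\left(-277 - 193\right) + \left(169 - 87\right) \left(-145 + 120\right)}{2} = -1 + \frac{-470 + 82 \left(-25\right)}{2} = -1 + \frac{-470 - 2050}{2} = -1 + \frac{1}{2} \left(-2520\right) = -1 - 1260 = -1261$)
$q{\left(Y \right)} = 1261 + 31 \sqrt{Y}$ ($q{\left(Y \right)} = 31 \sqrt{Y} - -1261 = 31 \sqrt{Y} + 1261 = 1261 + 31 \sqrt{Y}$)
$q{\left(1922 \right)} + 3500769 = \left(1261 + 31 \sqrt{1922}\right) + 3500769 = \left(1261 + 31 \cdot 31 \sqrt{2}\right) + 3500769 = \left(1261 + 961 \sqrt{2}\right) + 3500769 = 3502030 + 961 \sqrt{2}$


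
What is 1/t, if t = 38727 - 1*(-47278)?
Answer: 1/86005 ≈ 1.1627e-5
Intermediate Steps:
t = 86005 (t = 38727 + 47278 = 86005)
1/t = 1/86005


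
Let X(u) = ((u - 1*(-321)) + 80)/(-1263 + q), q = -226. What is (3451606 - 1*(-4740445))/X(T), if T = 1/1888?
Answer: -23029755916832/757089 ≈ -3.0419e+7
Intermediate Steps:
T = 1/1888 ≈ 0.00052966
X(u) = -401/1489 - u/1489 (X(u) = ((u - 1*(-321)) + 80)/(-1263 - 226) = ((u + 321) + 80)/(-1489) = ((321 + u) + 80)*(-1/1489) = (401 + u)*(-1/1489) = -401/1489 - u/1489)
(3451606 - 1*(-4740445))/X(T) = (3451606 - 1*(-4740445))/(-401/1489 - 1/1489*1/1888) = (3451606 + 4740445)/(-401/1489 - 1/2811232) = 8192051/(-757089/2811232) = 8192051*(-2811232/757089) = -23029755916832/757089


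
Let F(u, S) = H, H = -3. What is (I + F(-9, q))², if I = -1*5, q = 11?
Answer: 64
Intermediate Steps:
F(u, S) = -3
I = -5
(I + F(-9, q))² = (-5 - 3)² = (-8)² = 64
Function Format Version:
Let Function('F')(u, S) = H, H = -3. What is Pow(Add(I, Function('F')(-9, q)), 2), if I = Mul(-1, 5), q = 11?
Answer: 64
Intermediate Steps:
Function('F')(u, S) = -3
I = -5
Pow(Add(I, Function('F')(-9, q)), 2) = Pow(Add(-5, -3), 2) = Pow(-8, 2) = 64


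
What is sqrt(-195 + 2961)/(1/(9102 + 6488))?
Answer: 15590*sqrt(2766) ≈ 8.1992e+5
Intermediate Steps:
sqrt(-195 + 2961)/(1/(9102 + 6488)) = sqrt(2766)/(1/15590) = sqrt(2766)*15590 = 15590*sqrt(2766)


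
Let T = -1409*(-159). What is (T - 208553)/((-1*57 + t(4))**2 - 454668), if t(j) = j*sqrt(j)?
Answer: -15478/452267 ≈ -0.034223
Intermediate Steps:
T = 224031
t(j) = j**(3/2)
(T - 208553)/((-1*57 + t(4))**2 - 454668) = (224031 - 208553)/((-1*57 + 4**(3/2))**2 - 454668) = 15478/((-57 + 8)**2 - 454668) = 15478/((-49)**2 - 454668) = 15478/(2401 - 454668) = 15478/(-452267) = 15478*(-1/452267) = -15478/452267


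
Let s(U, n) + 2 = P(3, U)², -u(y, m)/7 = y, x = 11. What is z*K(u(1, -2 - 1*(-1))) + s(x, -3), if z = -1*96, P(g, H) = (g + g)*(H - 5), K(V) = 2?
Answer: 1102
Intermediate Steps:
u(y, m) = -7*y
P(g, H) = 2*g*(-5 + H) (P(g, H) = (2*g)*(-5 + H) = 2*g*(-5 + H))
z = -96
s(U, n) = -2 + (-30 + 6*U)² (s(U, n) = -2 + (2*3*(-5 + U))² = -2 + (-30 + 6*U)²)
z*K(u(1, -2 - 1*(-1))) + s(x, -3) = -96*2 + (-2 + 36*(-5 + 11)²) = -192 + (-2 + 36*6²) = -192 + (-2 + 36*36) = -192 + (-2 + 1296) = -192 + 1294 = 1102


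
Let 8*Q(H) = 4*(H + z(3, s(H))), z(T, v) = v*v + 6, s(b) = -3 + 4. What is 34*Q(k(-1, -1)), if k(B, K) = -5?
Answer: 34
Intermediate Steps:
s(b) = 1
z(T, v) = 6 + v² (z(T, v) = v² + 6 = 6 + v²)
Q(H) = 7/2 + H/2 (Q(H) = (4*(H + (6 + 1²)))/8 = (4*(H + (6 + 1)))/8 = (4*(H + 7))/8 = (4*(7 + H))/8 = (28 + 4*H)/8 = 7/2 + H/2)
34*Q(k(-1, -1)) = 34*(7/2 + (½)*(-5)) = 34*(7/2 - 5/2) = 34*1 = 34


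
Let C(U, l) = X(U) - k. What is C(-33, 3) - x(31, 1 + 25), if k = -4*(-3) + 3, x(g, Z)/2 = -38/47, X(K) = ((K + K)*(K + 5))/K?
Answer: -3261/47 ≈ -69.383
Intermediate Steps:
X(K) = 10 + 2*K (X(K) = ((2*K)*(5 + K))/K = (2*K*(5 + K))/K = 10 + 2*K)
x(g, Z) = -76/47 (x(g, Z) = 2*(-38/47) = -76/47)
k = 15 (k = 12 + 3 = 15)
C(U, l) = -5 + 2*U (C(U, l) = (10 + 2*U) - 1*15 = (10 + 2*U) - 15 = -5 + 2*U)
C(-33, 3) - x(31, 1 + 25) = (-5 + 2*(-33)) - 1*(-76/47) = (-5 - 66) + 76/47 = -71 + 76/47 = -3261/47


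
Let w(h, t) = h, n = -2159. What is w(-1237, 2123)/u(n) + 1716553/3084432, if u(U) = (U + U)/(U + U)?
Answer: -3813725831/3084432 ≈ -1236.4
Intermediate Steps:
u(U) = 1 (u(U) = (2*U)/((2*U)) = (2*U)*(1/(2*U)) = 1)
w(-1237, 2123)/u(n) + 1716553/3084432 = -1237/1 + 1716553/3084432 = -1237*1 + 1716553*(1/3084432) = -1237 + 1716553/3084432 = -3813725831/3084432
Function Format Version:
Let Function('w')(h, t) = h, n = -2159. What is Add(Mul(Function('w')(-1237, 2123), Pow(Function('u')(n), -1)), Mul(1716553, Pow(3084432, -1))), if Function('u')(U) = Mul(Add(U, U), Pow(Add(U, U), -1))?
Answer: Rational(-3813725831, 3084432) ≈ -1236.4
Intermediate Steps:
Function('u')(U) = 1 (Function('u')(U) = Mul(Mul(2, U), Pow(Mul(2, U), -1)) = Mul(Mul(2, U), Mul(Rational(1, 2), Pow(U, -1))) = 1)
Add(Mul(Function('w')(-1237, 2123), Pow(Function('u')(n), -1)), Mul(1716553, Pow(3084432, -1))) = Add(Mul(-1237, Pow(1, -1)), Mul(1716553, Pow(3084432, -1))) = Add(Mul(-1237, 1), Mul(1716553, Rational(1, 3084432))) = Add(-1237, Rational(1716553, 3084432)) = Rational(-3813725831, 3084432)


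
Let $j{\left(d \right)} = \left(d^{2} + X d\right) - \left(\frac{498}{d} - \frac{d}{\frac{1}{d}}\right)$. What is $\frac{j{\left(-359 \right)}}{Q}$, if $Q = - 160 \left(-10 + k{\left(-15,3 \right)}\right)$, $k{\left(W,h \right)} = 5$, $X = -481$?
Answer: $\frac{154528817}{287200} \approx 538.05$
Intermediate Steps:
$j{\left(d \right)} = - \frac{498}{d} - 481 d + 2 d^{2}$ ($j{\left(d \right)} = \left(d^{2} - 481 d\right) - \left(\frac{498}{d} - \frac{d}{\frac{1}{d}}\right) = \left(d^{2} - 481 d\right) + \left(- \frac{498}{d} + d d\right) = \left(d^{2} - 481 d\right) + \left(- \frac{498}{d} + d^{2}\right) = \left(d^{2} - 481 d\right) + \left(d^{2} - \frac{498}{d}\right) = - \frac{498}{d} - 481 d + 2 d^{2}$)
$Q = 800$ ($Q = - 160 \left(-10 + 5\right) = \left(-160\right) \left(-5\right) = 800$)
$\frac{j{\left(-359 \right)}}{Q} = \frac{\frac{1}{-359} \left(-498 + \left(-359\right)^{2} \left(-481 + 2 \left(-359\right)\right)\right)}{800} = - \frac{-498 + 128881 \left(-481 - 718\right)}{359} \cdot \frac{1}{800} = - \frac{-498 + 128881 \left(-1199\right)}{359} \cdot \frac{1}{800} = - \frac{-498 - 154528319}{359} \cdot \frac{1}{800} = \left(- \frac{1}{359}\right) \left(-154528817\right) \frac{1}{800} = \frac{154528817}{359} \cdot \frac{1}{800} = \frac{154528817}{287200}$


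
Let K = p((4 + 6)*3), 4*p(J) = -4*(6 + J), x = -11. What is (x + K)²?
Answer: 2209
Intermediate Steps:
p(J) = -6 - J (p(J) = (-4*(6 + J))/4 = (-24 - 4*J)/4 = -6 - J)
K = -36 (K = -6 - (4 + 6)*3 = -6 - 10*3 = -6 - 1*30 = -6 - 30 = -36)
(x + K)² = (-11 - 36)² = (-47)² = 2209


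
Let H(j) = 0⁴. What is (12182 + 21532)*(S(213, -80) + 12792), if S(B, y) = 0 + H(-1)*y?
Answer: 431269488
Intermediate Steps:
H(j) = 0
S(B, y) = 0 (S(B, y) = 0 + 0*y = 0 + 0 = 0)
(12182 + 21532)*(S(213, -80) + 12792) = (12182 + 21532)*(0 + 12792) = 33714*12792 = 431269488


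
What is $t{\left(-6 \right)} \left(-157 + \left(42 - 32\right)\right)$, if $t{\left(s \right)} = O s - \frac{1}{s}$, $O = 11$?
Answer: $\frac{19355}{2} \approx 9677.5$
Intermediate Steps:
$t{\left(s \right)} = - \frac{1}{s} + 11 s$ ($t{\left(s \right)} = 11 s - \frac{1}{s} = - \frac{1}{s} + 11 s$)
$t{\left(-6 \right)} \left(-157 + \left(42 - 32\right)\right) = \left(- \frac{1}{-6} + 11 \left(-6\right)\right) \left(-157 + \left(42 - 32\right)\right) = \left(\left(-1\right) \left(- \frac{1}{6}\right) - 66\right) \left(-157 + \left(42 - 32\right)\right) = \left(\frac{1}{6} - 66\right) \left(-157 + 10\right) = \left(- \frac{395}{6}\right) \left(-147\right) = \frac{19355}{2}$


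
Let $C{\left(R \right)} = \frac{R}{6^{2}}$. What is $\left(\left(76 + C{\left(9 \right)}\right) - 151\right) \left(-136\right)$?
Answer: $10166$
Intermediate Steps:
$C{\left(R \right)} = \frac{R}{36}$
$\left(\left(76 + C{\left(9 \right)}\right) - 151\right) \left(-136\right) = \left(\left(76 + \frac{1}{36} \cdot 9\right) - 151\right) \left(-136\right) = \left(\left(76 + \frac{1}{4}\right) - 151\right) \left(-136\right) = \left(\frac{305}{4} - 151\right) \left(-136\right) = \left(- \frac{299}{4}\right) \left(-136\right) = 10166$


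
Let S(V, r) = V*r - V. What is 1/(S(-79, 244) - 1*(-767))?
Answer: -1/18430 ≈ -5.4259e-5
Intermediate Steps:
S(V, r) = -V + V*r
1/(S(-79, 244) - 1*(-767)) = 1/(-79*(-1 + 244) - 1*(-767)) = 1/(-79*243 + 767) = 1/(-19197 + 767) = 1/(-18430) = -1/18430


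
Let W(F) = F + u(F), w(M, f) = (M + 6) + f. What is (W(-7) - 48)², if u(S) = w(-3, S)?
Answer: 3481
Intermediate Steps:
w(M, f) = 6 + M + f (w(M, f) = (6 + M) + f = 6 + M + f)
u(S) = 3 + S (u(S) = 6 - 3 + S = 3 + S)
W(F) = 3 + 2*F (W(F) = F + (3 + F) = 3 + 2*F)
(W(-7) - 48)² = ((3 + 2*(-7)) - 48)² = ((3 - 14) - 48)² = (-11 - 48)² = (-59)² = 3481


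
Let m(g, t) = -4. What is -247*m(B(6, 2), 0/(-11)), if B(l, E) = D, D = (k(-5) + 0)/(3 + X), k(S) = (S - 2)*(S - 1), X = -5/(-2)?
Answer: 988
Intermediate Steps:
X = 5/2 (X = -5*(-½) = 5/2 ≈ 2.5000)
k(S) = (-1 + S)*(-2 + S) (k(S) = (-2 + S)*(-1 + S) = (-1 + S)*(-2 + S))
D = 84/11 (D = ((2 + (-5)² - 3*(-5)) + 0)/(3 + 5/2) = ((2 + 25 + 15) + 0)/(11/2) = (42 + 0)*(2/11) = 42*(2/11) = 84/11 ≈ 7.6364)
B(l, E) = 84/11
-247*m(B(6, 2), 0/(-11)) = -247*(-4) = 988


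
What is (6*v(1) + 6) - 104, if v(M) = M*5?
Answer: -68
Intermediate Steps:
v(M) = 5*M
(6*v(1) + 6) - 104 = (6*(5*1) + 6) - 104 = (6*5 + 6) - 104 = (30 + 6) - 104 = 36 - 104 = -68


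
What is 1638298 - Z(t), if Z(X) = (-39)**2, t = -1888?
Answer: 1636777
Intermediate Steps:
Z(X) = 1521
1638298 - Z(t) = 1638298 - 1*1521 = 1638298 - 1521 = 1636777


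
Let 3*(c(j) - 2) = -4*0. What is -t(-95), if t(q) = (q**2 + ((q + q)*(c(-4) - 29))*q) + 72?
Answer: 478253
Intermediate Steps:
c(j) = 2 (c(j) = 2 + (-4*0)/3 = 2 + (1/3)*0 = 2 + 0 = 2)
t(q) = 72 - 53*q**2 (t(q) = (q**2 + ((q + q)*(2 - 29))*q) + 72 = (q**2 + ((2*q)*(-27))*q) + 72 = (q**2 + (-54*q)*q) + 72 = (q**2 - 54*q**2) + 72 = -53*q**2 + 72 = 72 - 53*q**2)
-t(-95) = -(72 - 53*(-95)**2) = -(72 - 53*9025) = -(72 - 478325) = -1*(-478253) = 478253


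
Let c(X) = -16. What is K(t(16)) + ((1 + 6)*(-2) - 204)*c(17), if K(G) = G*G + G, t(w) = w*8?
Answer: 20000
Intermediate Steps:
t(w) = 8*w
K(G) = G + G² (K(G) = G² + G = G + G²)
K(t(16)) + ((1 + 6)*(-2) - 204)*c(17) = (8*16)*(1 + 8*16) + ((1 + 6)*(-2) - 204)*(-16) = 128*(1 + 128) + (7*(-2) - 204)*(-16) = 128*129 + (-14 - 204)*(-16) = 16512 - 218*(-16) = 16512 + 3488 = 20000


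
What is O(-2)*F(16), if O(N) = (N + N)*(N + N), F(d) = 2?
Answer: 32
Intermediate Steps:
O(N) = 4*N² (O(N) = (2*N)*(2*N) = 4*N²)
O(-2)*F(16) = (4*(-2)²)*2 = (4*4)*2 = 16*2 = 32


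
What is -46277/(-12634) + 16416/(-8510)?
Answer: 93208763/53757670 ≈ 1.7339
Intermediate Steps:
-46277/(-12634) + 16416/(-8510) = -46277*(-1/12634) + 16416*(-1/8510) = 46277/12634 - 8208/4255 = 93208763/53757670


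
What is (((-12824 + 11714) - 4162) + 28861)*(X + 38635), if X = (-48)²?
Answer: 965710071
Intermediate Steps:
X = 2304
(((-12824 + 11714) - 4162) + 28861)*(X + 38635) = (((-12824 + 11714) - 4162) + 28861)*(2304 + 38635) = ((-1110 - 4162) + 28861)*40939 = (-5272 + 28861)*40939 = 23589*40939 = 965710071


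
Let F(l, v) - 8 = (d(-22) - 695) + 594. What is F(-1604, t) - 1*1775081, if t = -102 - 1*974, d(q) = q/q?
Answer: -1775173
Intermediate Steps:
d(q) = 1
t = -1076 (t = -102 - 974 = -1076)
F(l, v) = -92 (F(l, v) = 8 + ((1 - 695) + 594) = 8 + (-694 + 594) = 8 - 100 = -92)
F(-1604, t) - 1*1775081 = -92 - 1*1775081 = -92 - 1775081 = -1775173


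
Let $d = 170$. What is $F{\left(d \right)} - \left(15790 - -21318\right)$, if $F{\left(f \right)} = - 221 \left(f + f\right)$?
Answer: $-112248$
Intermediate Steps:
$F{\left(f \right)} = - 442 f$ ($F{\left(f \right)} = - 221 \cdot 2 f = - 442 f$)
$F{\left(d \right)} - \left(15790 - -21318\right) = \left(-442\right) 170 - \left(15790 - -21318\right) = -75140 - \left(15790 + 21318\right) = -75140 - 37108 = -112248$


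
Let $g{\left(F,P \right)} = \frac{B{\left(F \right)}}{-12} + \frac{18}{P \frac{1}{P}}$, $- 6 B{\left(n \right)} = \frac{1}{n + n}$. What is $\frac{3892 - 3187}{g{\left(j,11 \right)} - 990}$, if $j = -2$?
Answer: $- \frac{203040}{279937} \approx -0.72531$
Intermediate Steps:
$B{\left(n \right)} = - \frac{1}{12 n}$ ($B{\left(n \right)} = - \frac{1}{6 \left(n + n\right)} = - \frac{1}{6 \cdot 2 n} = - \frac{\frac{1}{2} \frac{1}{n}}{6} = - \frac{1}{12 n}$)
$g{\left(F,P \right)} = 18 + \frac{1}{144 F}$ ($g{\left(F,P \right)} = \frac{\left(- \frac{1}{12}\right) \frac{1}{F}}{-12} + \frac{18}{P \frac{1}{P}} = - \frac{1}{12 F} \left(- \frac{1}{12}\right) + \frac{18}{1} = \frac{1}{144 F} + 18 \cdot 1 = \frac{1}{144 F} + 18 = 18 + \frac{1}{144 F}$)
$\frac{3892 - 3187}{g{\left(j,11 \right)} - 990} = \frac{3892 - 3187}{\left(18 + \frac{1}{144 \left(-2\right)}\right) - 990} = \frac{705}{\left(18 + \frac{1}{144} \left(- \frac{1}{2}\right)\right) - 990} = \frac{705}{\left(18 - \frac{1}{288}\right) - 990} = \frac{705}{\frac{5183}{288} - 990} = \frac{705}{- \frac{279937}{288}} = 705 \left(- \frac{288}{279937}\right) = - \frac{203040}{279937}$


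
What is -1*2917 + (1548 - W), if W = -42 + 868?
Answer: -2195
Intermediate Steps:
W = 826
-1*2917 + (1548 - W) = -1*2917 + (1548 - 1*826) = -2917 + (1548 - 826) = -2917 + 722 = -2195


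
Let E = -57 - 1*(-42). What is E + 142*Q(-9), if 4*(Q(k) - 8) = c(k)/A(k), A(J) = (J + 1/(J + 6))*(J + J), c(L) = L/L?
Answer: 376727/336 ≈ 1121.2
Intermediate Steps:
c(L) = 1
A(J) = 2*J*(J + 1/(6 + J)) (A(J) = (J + 1/(6 + J))*(2*J) = 2*J*(J + 1/(6 + J)))
E = -15 (E = -57 + 42 = -15)
Q(k) = 8 + (6 + k)/(8*k*(1 + k**2 + 6*k)) (Q(k) = 8 + (1/(2*k*(1 + k**2 + 6*k)/(6 + k)))/4 = 8 + (1*((6 + k)/(2*k*(1 + k**2 + 6*k))))/4 = 8 + ((6 + k)/(2*k*(1 + k**2 + 6*k)))/4 = 8 + (6 + k)/(8*k*(1 + k**2 + 6*k)))
E + 142*Q(-9) = -15 + 142*((1/8)*(6 - 9 + 64*(-9)*(1 + (-9)**2 + 6*(-9)))/(-9*(1 + (-9)**2 + 6*(-9)))) = -15 + 142*((1/8)*(-1/9)*(6 - 9 + 64*(-9)*(1 + 81 - 54))/(1 + 81 - 54)) = -15 + 142*((1/8)*(-1/9)*(6 - 9 + 64*(-9)*28)/28) = -15 + 142*((1/8)*(-1/9)*(1/28)*(6 - 9 - 16128)) = -15 + 142*((1/8)*(-1/9)*(1/28)*(-16131)) = -15 + 142*(5377/672) = -15 + 381767/336 = 376727/336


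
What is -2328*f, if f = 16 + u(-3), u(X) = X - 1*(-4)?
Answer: -39576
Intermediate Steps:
u(X) = 4 + X (u(X) = X + 4 = 4 + X)
f = 17 (f = 16 + (4 - 3) = 16 + 1 = 17)
-2328*f = -2328*17 = -39576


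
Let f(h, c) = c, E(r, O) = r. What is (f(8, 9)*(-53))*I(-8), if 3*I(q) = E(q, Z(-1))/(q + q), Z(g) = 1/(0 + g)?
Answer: -159/2 ≈ -79.500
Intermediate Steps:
Z(g) = 1/g
I(q) = ⅙ (I(q) = (q/(q + q))/3 = (q/((2*q)))/3 = ((1/(2*q))*q)/3 = (⅓)*(½) = ⅙)
(f(8, 9)*(-53))*I(-8) = (9*(-53))*(⅙) = -477*⅙ = -159/2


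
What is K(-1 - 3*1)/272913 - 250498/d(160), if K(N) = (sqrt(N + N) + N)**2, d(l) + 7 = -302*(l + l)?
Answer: 68364933850/26376222711 - 16*I*sqrt(2)/272913 ≈ 2.5919 - 8.2911e-5*I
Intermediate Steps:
d(l) = -7 - 604*l (d(l) = -7 - 302*(l + l) = -7 - 604*l)
K(N) = (N + sqrt(2)*sqrt(N))**2 (K(N) = (sqrt(2*N) + N)**2 = (sqrt(2)*sqrt(N) + N)**2 = (N + sqrt(2)*sqrt(N))**2)
K(-1 - 3*1)/272913 - 250498/d(160) = ((-1 - 3*1) + sqrt(2)*sqrt(-1 - 3*1))**2/272913 - 250498/(-7 - 604*160) = ((-1 - 3) + sqrt(2)*sqrt(-1 - 3))**2*(1/272913) - 250498/(-7 - 96640) = (-4 + sqrt(2)*sqrt(-4))**2*(1/272913) - 250498/(-96647) = (-4 + sqrt(2)*(2*I))**2*(1/272913) - 250498*(-1/96647) = (-4 + 2*I*sqrt(2))**2*(1/272913) + 250498/96647 = (-4 + 2*I*sqrt(2))**2/272913 + 250498/96647 = 250498/96647 + (-4 + 2*I*sqrt(2))**2/272913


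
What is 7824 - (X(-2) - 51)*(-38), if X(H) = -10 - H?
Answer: 5582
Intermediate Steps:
7824 - (X(-2) - 51)*(-38) = 7824 - ((-10 - 1*(-2)) - 51)*(-38) = 7824 - ((-10 + 2) - 51)*(-38) = 7824 - (-8 - 51)*(-38) = 7824 - (-59)*(-38) = 7824 - 1*2242 = 7824 - 2242 = 5582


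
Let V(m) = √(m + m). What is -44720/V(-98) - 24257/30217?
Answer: -24257/30217 + 22360*I/7 ≈ -0.80276 + 3194.3*I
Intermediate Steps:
V(m) = √2*√m (V(m) = √(2*m) = √2*√m)
-44720/V(-98) - 24257/30217 = -44720*(-I/14) - 24257/30217 = -(-22360)*I/7 - 24257/30217 = 22360*I/7 - 24257/30217 = -24257/30217 + 22360*I/7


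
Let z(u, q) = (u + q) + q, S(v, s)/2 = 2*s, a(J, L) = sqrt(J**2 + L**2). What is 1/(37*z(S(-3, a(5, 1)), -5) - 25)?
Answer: 395/413479 + 148*sqrt(26)/413479 ≈ 0.0027804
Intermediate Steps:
S(v, s) = 4*s (S(v, s) = 2*(2*s) = 4*s)
z(u, q) = u + 2*q (z(u, q) = (q + u) + q = u + 2*q)
1/(37*z(S(-3, a(5, 1)), -5) - 25) = 1/(37*(4*sqrt(5**2 + 1**2) + 2*(-5)) - 25) = 1/(37*(4*sqrt(25 + 1) - 10) - 25) = 1/(37*(4*sqrt(26) - 10) - 25) = 1/(37*(-10 + 4*sqrt(26)) - 25) = 1/((-370 + 148*sqrt(26)) - 25) = 1/(-395 + 148*sqrt(26))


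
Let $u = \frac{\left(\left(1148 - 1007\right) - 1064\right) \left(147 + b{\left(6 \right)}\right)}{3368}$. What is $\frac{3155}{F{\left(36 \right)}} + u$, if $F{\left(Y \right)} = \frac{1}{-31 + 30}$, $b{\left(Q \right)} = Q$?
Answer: $- \frac{10767259}{3368} \approx -3196.9$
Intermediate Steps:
$F{\left(Y \right)} = -1$ ($F{\left(Y \right)} = \frac{1}{-1} = -1$)
$u = - \frac{141219}{3368}$ ($u = \frac{\left(\left(1148 - 1007\right) - 1064\right) \left(147 + 6\right)}{3368} = \left(141 - 1064\right) 153 \cdot \frac{1}{3368} = \left(-923\right) 153 \cdot \frac{1}{3368} = \left(-141219\right) \frac{1}{3368} = - \frac{141219}{3368} \approx -41.93$)
$\frac{3155}{F{\left(36 \right)}} + u = \frac{3155}{-1} - \frac{141219}{3368} = 3155 \left(-1\right) - \frac{141219}{3368} = -3155 - \frac{141219}{3368} = - \frac{10767259}{3368}$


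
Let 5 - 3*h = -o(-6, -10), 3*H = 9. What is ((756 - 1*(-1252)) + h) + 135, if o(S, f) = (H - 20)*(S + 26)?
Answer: 6094/3 ≈ 2031.3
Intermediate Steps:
H = 3 (H = (1/3)*9 = 3)
o(S, f) = -442 - 17*S (o(S, f) = (3 - 20)*(S + 26) = -17*(26 + S) = -442 - 17*S)
h = -335/3 (h = 5/3 - (-1)*(-442 - 17*(-6))/3 = 5/3 - (-1)*(-442 + 102)/3 = 5/3 - (-1)*(-340)/3 = 5/3 - 1/3*340 = 5/3 - 340/3 = -335/3 ≈ -111.67)
((756 - 1*(-1252)) + h) + 135 = ((756 - 1*(-1252)) - 335/3) + 135 = ((756 + 1252) - 335/3) + 135 = (2008 - 335/3) + 135 = 5689/3 + 135 = 6094/3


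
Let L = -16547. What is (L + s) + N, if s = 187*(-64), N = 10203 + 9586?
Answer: -8726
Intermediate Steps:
N = 19789
s = -11968
(L + s) + N = (-16547 - 11968) + 19789 = -28515 + 19789 = -8726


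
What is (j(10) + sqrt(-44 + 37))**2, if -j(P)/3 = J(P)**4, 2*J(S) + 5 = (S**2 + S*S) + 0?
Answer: 18815657556378513833/256 - 4337701875*I*sqrt(7)/8 ≈ 7.3499e+16 - 1.4346e+9*I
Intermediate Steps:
J(S) = -5/2 + S**2 (J(S) = -5/2 + ((S**2 + S*S) + 0)/2 = -5/2 + ((S**2 + S**2) + 0)/2 = -5/2 + (2*S**2 + 0)/2 = -5/2 + (2*S**2)/2 = -5/2 + S**2)
j(P) = -3*(-5/2 + P**2)**4
(j(10) + sqrt(-44 + 37))**2 = (-3*(-5 + 2*10**2)**4/16 + sqrt(-44 + 37))**2 = (-3*(-5 + 2*100)**4/16 + sqrt(-7))**2 = (-3*(-5 + 200)**4/16 + I*sqrt(7))**2 = (-3/16*195**4 + I*sqrt(7))**2 = (-3/16*1445900625 + I*sqrt(7))**2 = (-4337701875/16 + I*sqrt(7))**2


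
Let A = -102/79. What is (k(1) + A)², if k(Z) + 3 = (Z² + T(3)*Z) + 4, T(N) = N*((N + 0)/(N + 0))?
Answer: 85849/6241 ≈ 13.756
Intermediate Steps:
A = -102/79 (A = -102*1/79 = -102/79 ≈ -1.2911)
T(N) = N (T(N) = N*(N/N) = N*1 = N)
k(Z) = 1 + Z² + 3*Z (k(Z) = -3 + ((Z² + 3*Z) + 4) = -3 + (4 + Z² + 3*Z) = 1 + Z² + 3*Z)
(k(1) + A)² = ((1 + 1² + 3*1) - 102/79)² = ((1 + 1 + 3) - 102/79)² = (5 - 102/79)² = (293/79)² = 85849/6241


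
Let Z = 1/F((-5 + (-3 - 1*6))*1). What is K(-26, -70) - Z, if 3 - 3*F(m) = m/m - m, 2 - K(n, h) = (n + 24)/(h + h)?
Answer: 313/140 ≈ 2.2357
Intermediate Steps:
K(n, h) = 2 - (24 + n)/(2*h) (K(n, h) = 2 - (n + 24)/(h + h) = 2 - (24 + n)/(2*h))
F(m) = 2/3 + m/3 (F(m) = 1 - (m/m - m)/3 = 1 - (1 - m)/3 = 1 + (-1/3 + m/3) = 2/3 + m/3)
Z = -1/4 (Z = 1/(2/3 + ((-5 + (-3 - 1*6))*1)/3) = 1/(2/3 + ((-5 + (-3 - 6))*1)/3) = 1/(2/3 + ((-5 - 9)*1)/3) = 1/(2/3 + (-14*1)/3) = 1/(2/3 + (1/3)*(-14)) = 1/(2/3 - 14/3) = 1/(-4) = -1/4 ≈ -0.25000)
K(-26, -70) - Z = (1/2)*(-24 - 1*(-26) + 4*(-70))/(-70) - 1*(-1/4) = (1/2)*(-1/70)*(-24 + 26 - 280) + 1/4 = (1/2)*(-1/70)*(-278) + 1/4 = 139/70 + 1/4 = 313/140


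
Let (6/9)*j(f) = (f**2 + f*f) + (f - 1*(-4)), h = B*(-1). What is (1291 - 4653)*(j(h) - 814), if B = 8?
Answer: 2111336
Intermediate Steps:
h = -8 (h = 8*(-1) = -8)
j(f) = 6 + 3*f**2 + 3*f/2 (j(f) = 3*((f**2 + f*f) + (f - 1*(-4)))/2 = 3*((f**2 + f**2) + (f + 4))/2 = 3*(2*f**2 + (4 + f))/2 = 3*(4 + f + 2*f**2)/2 = 6 + 3*f**2 + 3*f/2)
(1291 - 4653)*(j(h) - 814) = (1291 - 4653)*((6 + 3*(-8)**2 + (3/2)*(-8)) - 814) = -3362*((6 + 3*64 - 12) - 814) = -3362*((6 + 192 - 12) - 814) = -3362*(186 - 814) = -3362*(-628) = 2111336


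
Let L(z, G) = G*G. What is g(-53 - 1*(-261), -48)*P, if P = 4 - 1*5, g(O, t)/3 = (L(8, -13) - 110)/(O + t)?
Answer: -177/160 ≈ -1.1063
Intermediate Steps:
L(z, G) = G²
g(O, t) = 177/(O + t) (g(O, t) = 3*(((-13)² - 110)/(O + t)) = 3*((169 - 110)/(O + t)) = 3*(59/(O + t)) = 177/(O + t))
P = -1 (P = 4 - 5 = -1)
g(-53 - 1*(-261), -48)*P = (177/((-53 - 1*(-261)) - 48))*(-1) = (177/((-53 + 261) - 48))*(-1) = (177/(208 - 48))*(-1) = (177/160)*(-1) = -177/160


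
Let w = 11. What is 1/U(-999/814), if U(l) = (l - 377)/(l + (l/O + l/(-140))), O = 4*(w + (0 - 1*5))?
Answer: 7821/2329880 ≈ 0.0033568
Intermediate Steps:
O = 24 (O = 4*(11 + (0 - 1*5)) = 4*(11 + (0 - 5)) = 4*(11 - 5) = 4*6 = 24)
U(l) = 840*(-377 + l)/(869*l) (U(l) = (l - 377)/(l + (l/24 + l/(-140))) = (-377 + l)/(l + (l*(1/24) + l*(-1/140))) = (-377 + l)/(l + (l/24 - l/140)) = (-377 + l)/(l + 29*l/840) = (-377 + l)/((869*l/840)) = (-377 + l)*(840/(869*l)) = 840*(-377 + l)/(869*l))
1/U(-999/814) = 1/(840*(-377 - 999/814)/(869*((-999/814)))) = 1/(840*(-377 - 999*1/814)/(869*((-999*1/814)))) = 1/(840*(-377 - 27/22)/(869*(-27/22))) = 1/((840/869)*(-22/27)*(-8321/22)) = 1/(2329880/7821) = 7821/2329880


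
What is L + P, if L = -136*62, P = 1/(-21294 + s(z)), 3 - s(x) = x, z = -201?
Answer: -177830881/21090 ≈ -8432.0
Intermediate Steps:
s(x) = 3 - x
P = -1/21090 (P = 1/(-21294 + (3 - 1*(-201))) = 1/(-21294 + (3 + 201)) = 1/(-21294 + 204) = 1/(-21090) = -1/21090 ≈ -4.7416e-5)
L = -8432
L + P = -8432 - 1/21090 = -177830881/21090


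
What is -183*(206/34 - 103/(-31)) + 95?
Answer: -854687/527 ≈ -1621.8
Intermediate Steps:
-183*(206/34 - 103/(-31)) + 95 = -183*(206*(1/34) - 103*(-1/31)) + 95 = -183*(103/17 + 103/31) + 95 = -183*4944/527 + 95 = -904752/527 + 95 = -854687/527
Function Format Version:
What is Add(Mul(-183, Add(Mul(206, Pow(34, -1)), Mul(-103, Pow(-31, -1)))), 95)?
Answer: Rational(-854687, 527) ≈ -1621.8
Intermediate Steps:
Add(Mul(-183, Add(Mul(206, Pow(34, -1)), Mul(-103, Pow(-31, -1)))), 95) = Add(Mul(-183, Add(Mul(206, Rational(1, 34)), Mul(-103, Rational(-1, 31)))), 95) = Add(Mul(-183, Add(Rational(103, 17), Rational(103, 31))), 95) = Add(Mul(-183, Rational(4944, 527)), 95) = Add(Rational(-904752, 527), 95) = Rational(-854687, 527)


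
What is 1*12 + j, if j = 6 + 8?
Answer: 26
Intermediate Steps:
j = 14
1*12 + j = 1*12 + 14 = 12 + 14 = 26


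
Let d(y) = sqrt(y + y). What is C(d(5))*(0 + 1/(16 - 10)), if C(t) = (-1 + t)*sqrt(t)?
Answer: 10**(1/4)*(-1 + sqrt(10))/6 ≈ 0.64086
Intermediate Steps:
d(y) = sqrt(2)*sqrt(y) (d(y) = sqrt(2*y) = sqrt(2)*sqrt(y))
C(t) = sqrt(t)*(-1 + t)
C(d(5))*(0 + 1/(16 - 10)) = (sqrt(sqrt(2)*sqrt(5))*(-1 + sqrt(2)*sqrt(5)))*(0 + 1/(16 - 10)) = (sqrt(sqrt(10))*(-1 + sqrt(10)))*(0 + 1/6) = (10**(1/4)*(-1 + sqrt(10)))*(0 + 1/6) = (10**(1/4)*(-1 + sqrt(10)))*(1/6) = 10**(1/4)*(-1 + sqrt(10))/6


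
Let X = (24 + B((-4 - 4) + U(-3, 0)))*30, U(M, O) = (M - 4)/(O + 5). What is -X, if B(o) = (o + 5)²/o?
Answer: -30936/47 ≈ -658.21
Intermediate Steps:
U(M, O) = (-4 + M)/(5 + O)
B(o) = (5 + o)²/o
X = 30936/47 (X = (24 + (5 + ((-4 - 4) + (-4 - 3)/(5 + 0)))²/((-4 - 4) + (-4 - 3)/(5 + 0)))*30 = (24 + (5 + (-8 - 7/5))²/(-8 - 7/5))*30 = (24 + (5 - 47/5)²/(-47/5))*30 = (24 - 5*(-22/5)²/47)*30 = (24 - 5/47*484/25)*30 = (24 - 484/235)*30 = (5156/235)*30 = 30936/47 ≈ 658.21)
-X = -1*30936/47 = -30936/47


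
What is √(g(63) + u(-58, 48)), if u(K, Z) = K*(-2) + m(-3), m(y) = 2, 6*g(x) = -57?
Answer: √434/2 ≈ 10.416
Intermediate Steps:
g(x) = -19/2 (g(x) = (⅙)*(-57) = -19/2)
u(K, Z) = 2 - 2*K (u(K, Z) = K*(-2) + 2 = -2*K + 2 = 2 - 2*K)
√(g(63) + u(-58, 48)) = √(-19/2 + (2 - 2*(-58))) = √(-19/2 + (2 + 116)) = √(-19/2 + 118) = √(217/2) = √434/2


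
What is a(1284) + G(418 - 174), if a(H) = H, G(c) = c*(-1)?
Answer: 1040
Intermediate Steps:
G(c) = -c
a(1284) + G(418 - 174) = 1284 - (418 - 174) = 1284 - 1*244 = 1284 - 244 = 1040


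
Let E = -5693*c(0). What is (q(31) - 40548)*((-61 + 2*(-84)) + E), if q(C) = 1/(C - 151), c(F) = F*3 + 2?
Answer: 11303162803/24 ≈ 4.7097e+8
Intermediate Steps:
c(F) = 2 + 3*F (c(F) = 3*F + 2 = 2 + 3*F)
q(C) = 1/(-151 + C)
E = -11386 (E = -5693*(2 + 3*0) = -5693*(2 + 0) = -5693*2 = -11386)
(q(31) - 40548)*((-61 + 2*(-84)) + E) = (1/(-151 + 31) - 40548)*((-61 + 2*(-84)) - 11386) = (1/(-120) - 40548)*((-61 - 168) - 11386) = (-1/120 - 40548)*(-229 - 11386) = -4865761/120*(-11615) = 11303162803/24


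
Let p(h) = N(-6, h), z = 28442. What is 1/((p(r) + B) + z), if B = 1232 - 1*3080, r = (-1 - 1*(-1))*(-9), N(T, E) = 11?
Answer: 1/26605 ≈ 3.7587e-5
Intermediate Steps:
r = 0 (r = (-1 + 1)*(-9) = 0*(-9) = 0)
B = -1848 (B = 1232 - 3080 = -1848)
p(h) = 11
1/((p(r) + B) + z) = 1/((11 - 1848) + 28442) = 1/(-1837 + 28442) = 1/26605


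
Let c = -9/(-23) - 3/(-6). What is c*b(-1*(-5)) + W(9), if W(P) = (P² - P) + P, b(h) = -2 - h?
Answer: 3439/46 ≈ 74.761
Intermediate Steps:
W(P) = P²
c = 41/46 (c = -9*(-1/23) - 3*(-⅙) = 9/23 + ½ = 41/46 ≈ 0.89130)
c*b(-1*(-5)) + W(9) = 41*(-2 - (-1)*(-5))/46 + 9² = 41*(-2 - 1*5)/46 + 81 = 41*(-2 - 5)/46 + 81 = (41/46)*(-7) + 81 = -287/46 + 81 = 3439/46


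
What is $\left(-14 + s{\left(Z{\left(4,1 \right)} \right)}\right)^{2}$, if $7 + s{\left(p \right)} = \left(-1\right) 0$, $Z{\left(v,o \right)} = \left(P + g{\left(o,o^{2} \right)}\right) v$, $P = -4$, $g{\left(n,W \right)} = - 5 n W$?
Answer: $441$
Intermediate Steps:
$g{\left(n,W \right)} = - 5 W n$
$Z{\left(v,o \right)} = v \left(-4 - 5 o^{3}\right)$ ($Z{\left(v,o \right)} = \left(-4 - 5 o^{2} o\right) v = \left(-4 - 5 o^{3}\right) v = v \left(-4 - 5 o^{3}\right)$)
$s{\left(p \right)} = -7$ ($s{\left(p \right)} = -7 - 0 = -7 + 0 = -7$)
$\left(-14 + s{\left(Z{\left(4,1 \right)} \right)}\right)^{2} = \left(-14 - 7\right)^{2} = \left(-21\right)^{2} = 441$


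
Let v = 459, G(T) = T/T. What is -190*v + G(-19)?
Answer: -87209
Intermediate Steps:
G(T) = 1
-190*v + G(-19) = -190*459 + 1 = -87210 + 1 = -87209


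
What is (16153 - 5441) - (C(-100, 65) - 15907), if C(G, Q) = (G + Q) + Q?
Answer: 26589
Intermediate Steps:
C(G, Q) = G + 2*Q
(16153 - 5441) - (C(-100, 65) - 15907) = (16153 - 5441) - ((-100 + 2*65) - 15907) = 10712 - ((-100 + 130) - 15907) = 10712 - (30 - 15907) = 10712 - 1*(-15877) = 10712 + 15877 = 26589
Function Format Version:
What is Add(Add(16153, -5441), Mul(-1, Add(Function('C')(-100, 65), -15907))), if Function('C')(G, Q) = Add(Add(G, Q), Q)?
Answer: 26589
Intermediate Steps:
Function('C')(G, Q) = Add(G, Mul(2, Q))
Add(Add(16153, -5441), Mul(-1, Add(Function('C')(-100, 65), -15907))) = Add(Add(16153, -5441), Mul(-1, Add(Add(-100, Mul(2, 65)), -15907))) = Add(10712, Mul(-1, Add(Add(-100, 130), -15907))) = Add(10712, Mul(-1, Add(30, -15907))) = Add(10712, Mul(-1, -15877)) = Add(10712, 15877) = 26589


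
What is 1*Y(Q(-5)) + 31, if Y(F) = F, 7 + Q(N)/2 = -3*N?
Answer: 47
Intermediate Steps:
Q(N) = -14 - 6*N (Q(N) = -14 + 2*(-3*N) = -14 - 6*N)
1*Y(Q(-5)) + 31 = 1*(-14 - 6*(-5)) + 31 = 1*(-14 + 30) + 31 = 1*16 + 31 = 16 + 31 = 47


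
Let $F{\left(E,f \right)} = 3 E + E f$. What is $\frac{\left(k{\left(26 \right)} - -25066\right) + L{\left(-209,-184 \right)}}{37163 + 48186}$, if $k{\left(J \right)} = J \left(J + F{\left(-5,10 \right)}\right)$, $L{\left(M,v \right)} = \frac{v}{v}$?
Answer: $\frac{24053}{85349} \approx 0.28182$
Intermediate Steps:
$L{\left(M,v \right)} = 1$
$k{\left(J \right)} = J \left(-65 + J\right)$ ($k{\left(J \right)} = J \left(J - 5 \left(3 + 10\right)\right) = J \left(J - 65\right) = J \left(-65 + J\right)$)
$\frac{\left(k{\left(26 \right)} - -25066\right) + L{\left(-209,-184 \right)}}{37163 + 48186} = \frac{\left(26 \left(-65 + 26\right) - -25066\right) + 1}{37163 + 48186} = \frac{\left(26 \left(-39\right) + 25066\right) + 1}{85349} = \left(\left(-1014 + 25066\right) + 1\right) \frac{1}{85349} = \left(24052 + 1\right) \frac{1}{85349} = 24053 \cdot \frac{1}{85349} = \frac{24053}{85349}$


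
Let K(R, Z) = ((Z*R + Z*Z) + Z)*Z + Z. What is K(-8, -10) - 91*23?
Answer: -3803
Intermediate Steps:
K(R, Z) = Z + Z*(Z + Z² + R*Z) (K(R, Z) = ((R*Z + Z²) + Z)*Z + Z = ((Z² + R*Z) + Z)*Z + Z = (Z + Z² + R*Z)*Z + Z = Z*(Z + Z² + R*Z) + Z = Z + Z*(Z + Z² + R*Z))
K(-8, -10) - 91*23 = -10*(1 - 10 + (-10)² - 8*(-10)) - 91*23 = -10*(1 - 10 + 100 + 80) - 2093 = -10*171 - 2093 = -1710 - 2093 = -3803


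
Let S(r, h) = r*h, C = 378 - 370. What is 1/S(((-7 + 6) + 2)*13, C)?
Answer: 1/104 ≈ 0.0096154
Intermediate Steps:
C = 8
S(r, h) = h*r
1/S(((-7 + 6) + 2)*13, C) = 1/(8*(((-7 + 6) + 2)*13)) = 1/(8*((-1 + 2)*13)) = 1/(8*(1*13)) = 1/(8*13) = 1/104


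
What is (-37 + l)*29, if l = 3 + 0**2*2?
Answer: -986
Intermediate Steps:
l = 3 (l = 3 + 0*2 = 3 + 0 = 3)
(-37 + l)*29 = (-37 + 3)*29 = -34*29 = -986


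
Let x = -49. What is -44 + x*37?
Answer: -1857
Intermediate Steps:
-44 + x*37 = -44 - 49*37 = -44 - 1813 = -1857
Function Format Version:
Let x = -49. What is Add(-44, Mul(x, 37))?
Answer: -1857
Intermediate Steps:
Add(-44, Mul(x, 37)) = Add(-44, Mul(-49, 37)) = Add(-44, -1813) = -1857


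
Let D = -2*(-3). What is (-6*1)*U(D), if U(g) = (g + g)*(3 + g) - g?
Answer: -612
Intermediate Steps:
D = 6
U(g) = -g + 2*g*(3 + g) (U(g) = (2*g)*(3 + g) - g = 2*g*(3 + g) - g = -g + 2*g*(3 + g))
(-6*1)*U(D) = (-6*1)*(6*(5 + 2*6)) = -36*(5 + 12) = -36*17 = -6*102 = -612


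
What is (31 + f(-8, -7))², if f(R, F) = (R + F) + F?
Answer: 81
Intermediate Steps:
f(R, F) = R + 2*F (f(R, F) = (F + R) + F = R + 2*F)
(31 + f(-8, -7))² = (31 + (-8 + 2*(-7)))² = (31 + (-8 - 14))² = (31 - 22)² = 9² = 81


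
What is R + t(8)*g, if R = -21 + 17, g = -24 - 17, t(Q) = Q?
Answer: -332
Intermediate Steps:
g = -41
R = -4
R + t(8)*g = -4 + 8*(-41) = -4 - 328 = -332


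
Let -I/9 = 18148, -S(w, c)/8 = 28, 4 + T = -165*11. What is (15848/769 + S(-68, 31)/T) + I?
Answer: -228441598484/1398811 ≈ -1.6331e+5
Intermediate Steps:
T = -1819 (T = -4 - 165*11 = -4 - 1815 = -1819)
S(w, c) = -224 (S(w, c) = -8*28 = -224)
I = -163332 (I = -9*18148 = -163332)
(15848/769 + S(-68, 31)/T) + I = (15848/769 - 224/(-1819)) - 163332 = (15848*(1/769) - 224*(-1/1819)) - 163332 = (15848/769 + 224/1819) - 163332 = 28999768/1398811 - 163332 = -228441598484/1398811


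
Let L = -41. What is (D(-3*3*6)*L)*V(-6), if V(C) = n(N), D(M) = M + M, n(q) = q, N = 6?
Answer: 26568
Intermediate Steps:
D(M) = 2*M
V(C) = 6
(D(-3*3*6)*L)*V(-6) = ((2*(-3*3*6))*(-41))*6 = ((2*(-9*6))*(-41))*6 = ((2*(-54))*(-41))*6 = -108*(-41)*6 = 4428*6 = 26568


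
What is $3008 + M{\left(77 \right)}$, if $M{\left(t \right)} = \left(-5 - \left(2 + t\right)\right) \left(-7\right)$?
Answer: $3596$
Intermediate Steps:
$M{\left(t \right)} = 49 + 7 t$ ($M{\left(t \right)} = \left(-7 - t\right) \left(-7\right) = 49 + 7 t$)
$3008 + M{\left(77 \right)} = 3008 + \left(49 + 7 \cdot 77\right) = 3008 + \left(49 + 539\right) = 3008 + 588 = 3596$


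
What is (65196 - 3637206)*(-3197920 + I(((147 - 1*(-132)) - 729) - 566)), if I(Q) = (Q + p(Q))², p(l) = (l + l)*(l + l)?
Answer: -60868646553182869440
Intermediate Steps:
p(l) = 4*l² (p(l) = (2*l)*(2*l) = 4*l²)
I(Q) = (Q + 4*Q²)²
(65196 - 3637206)*(-3197920 + I(((147 - 1*(-132)) - 729) - 566)) = (65196 - 3637206)*(-3197920 + (((147 - 1*(-132)) - 729) - 566)²*(1 + 4*(((147 - 1*(-132)) - 729) - 566))²) = -3572010*(-3197920 + (((147 + 132) - 729) - 566)²*(1 + 4*(((147 + 132) - 729) - 566))²) = -3572010*(-3197920 + ((279 - 729) - 566)²*(1 + 4*((279 - 729) - 566))²) = -3572010*(-3197920 + (-450 - 566)²*(1 + 4*(-450 - 566))²) = -3572010*(-3197920 + (-1016)²*(1 + 4*(-1016))²) = -3572010*(-3197920 + 1032256*(1 - 4064)²) = -3572010*(-3197920 + 1032256*(-4063)²) = -3572010*(-3197920 + 1032256*16507969) = -3572010*(-3197920 + 17040450048064) = -3572010*17040446850144 = -60868646553182869440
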